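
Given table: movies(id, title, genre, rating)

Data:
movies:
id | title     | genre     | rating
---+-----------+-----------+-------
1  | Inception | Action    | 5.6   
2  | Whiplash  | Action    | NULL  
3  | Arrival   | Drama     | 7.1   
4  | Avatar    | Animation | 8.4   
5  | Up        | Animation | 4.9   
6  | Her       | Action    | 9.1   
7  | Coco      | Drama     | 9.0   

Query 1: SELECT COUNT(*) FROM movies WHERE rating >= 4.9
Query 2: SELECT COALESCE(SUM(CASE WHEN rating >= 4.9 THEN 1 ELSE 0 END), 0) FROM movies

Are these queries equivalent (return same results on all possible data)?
Yes, equivalent

Both queries return: [(6,)]

Reason: COUNT with WHERE vs conditional SUM (COALESCE handles empty-table NULL)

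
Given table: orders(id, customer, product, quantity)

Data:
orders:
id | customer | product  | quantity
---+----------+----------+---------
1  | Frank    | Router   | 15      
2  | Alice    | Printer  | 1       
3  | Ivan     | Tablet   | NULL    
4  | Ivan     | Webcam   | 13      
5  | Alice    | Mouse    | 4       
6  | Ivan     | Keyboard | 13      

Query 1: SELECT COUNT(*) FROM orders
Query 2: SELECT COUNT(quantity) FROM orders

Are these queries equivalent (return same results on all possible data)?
No, not equivalent

Query 1 returns: [(6,)]
Query 2 returns: [(5,)]

Reason: COUNT(*) includes NULLs, COUNT(column) excludes them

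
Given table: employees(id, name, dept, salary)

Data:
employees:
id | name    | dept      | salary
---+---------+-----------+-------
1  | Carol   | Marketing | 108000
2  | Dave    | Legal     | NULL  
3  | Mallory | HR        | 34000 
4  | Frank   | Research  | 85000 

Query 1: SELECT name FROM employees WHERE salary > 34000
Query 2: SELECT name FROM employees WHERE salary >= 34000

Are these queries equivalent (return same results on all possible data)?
No, not equivalent

Query 1 returns: [('Carol',), ('Frank',)]
Query 2 returns: [('Carol',), ('Mallory',), ('Frank',)]

Reason: > vs >= gives different results when salary = 34000 exists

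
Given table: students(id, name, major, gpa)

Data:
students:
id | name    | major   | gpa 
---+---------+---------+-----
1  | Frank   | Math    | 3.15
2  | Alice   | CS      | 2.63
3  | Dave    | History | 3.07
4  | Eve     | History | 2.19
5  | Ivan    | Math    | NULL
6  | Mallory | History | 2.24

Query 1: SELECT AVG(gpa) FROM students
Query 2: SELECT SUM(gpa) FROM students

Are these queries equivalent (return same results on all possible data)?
No, not equivalent

Query 1 returns: [(2.6559999999999997,)]
Query 2 returns: [(13.28,)]

Reason: AVG vs SUM give different aggregate values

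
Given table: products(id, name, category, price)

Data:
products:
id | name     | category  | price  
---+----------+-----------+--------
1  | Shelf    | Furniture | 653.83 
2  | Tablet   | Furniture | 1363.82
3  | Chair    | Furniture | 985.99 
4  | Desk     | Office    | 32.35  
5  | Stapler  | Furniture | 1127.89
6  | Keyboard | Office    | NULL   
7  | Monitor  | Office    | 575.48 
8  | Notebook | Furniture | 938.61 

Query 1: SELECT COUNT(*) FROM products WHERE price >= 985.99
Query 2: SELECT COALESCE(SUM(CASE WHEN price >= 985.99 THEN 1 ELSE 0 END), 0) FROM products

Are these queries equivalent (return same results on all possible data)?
Yes, equivalent

Both queries return: [(3,)]

Reason: COUNT with WHERE vs conditional SUM (COALESCE handles empty-table NULL)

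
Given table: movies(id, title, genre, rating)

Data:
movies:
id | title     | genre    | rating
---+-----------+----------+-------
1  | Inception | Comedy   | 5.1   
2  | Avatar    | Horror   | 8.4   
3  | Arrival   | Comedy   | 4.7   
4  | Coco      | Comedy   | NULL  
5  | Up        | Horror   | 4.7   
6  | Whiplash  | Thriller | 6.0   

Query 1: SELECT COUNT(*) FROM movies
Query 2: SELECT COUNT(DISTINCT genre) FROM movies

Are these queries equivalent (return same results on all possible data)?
No, not equivalent

Query 1 returns: [(6,)]
Query 2 returns: [(3,)]

Reason: COUNT(*) counts rows, COUNT(DISTINCT genre) counts unique genres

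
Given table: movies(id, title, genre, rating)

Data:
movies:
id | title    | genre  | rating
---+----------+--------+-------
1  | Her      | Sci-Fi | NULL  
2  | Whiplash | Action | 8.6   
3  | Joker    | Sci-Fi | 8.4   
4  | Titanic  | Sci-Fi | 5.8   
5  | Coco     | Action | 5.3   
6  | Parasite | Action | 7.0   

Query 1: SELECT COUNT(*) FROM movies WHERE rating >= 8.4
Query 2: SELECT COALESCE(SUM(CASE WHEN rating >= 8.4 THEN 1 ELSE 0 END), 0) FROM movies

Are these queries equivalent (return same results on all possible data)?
Yes, equivalent

Both queries return: [(2,)]

Reason: COUNT with WHERE vs conditional SUM (COALESCE handles empty-table NULL)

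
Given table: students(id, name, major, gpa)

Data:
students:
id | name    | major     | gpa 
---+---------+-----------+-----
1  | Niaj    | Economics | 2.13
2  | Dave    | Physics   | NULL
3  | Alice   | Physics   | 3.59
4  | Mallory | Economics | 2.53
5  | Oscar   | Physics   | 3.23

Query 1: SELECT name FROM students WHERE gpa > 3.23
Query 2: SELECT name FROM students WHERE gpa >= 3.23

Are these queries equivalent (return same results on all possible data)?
No, not equivalent

Query 1 returns: [('Alice',)]
Query 2 returns: [('Alice',), ('Oscar',)]

Reason: > vs >= gives different results when gpa = 3.23 exists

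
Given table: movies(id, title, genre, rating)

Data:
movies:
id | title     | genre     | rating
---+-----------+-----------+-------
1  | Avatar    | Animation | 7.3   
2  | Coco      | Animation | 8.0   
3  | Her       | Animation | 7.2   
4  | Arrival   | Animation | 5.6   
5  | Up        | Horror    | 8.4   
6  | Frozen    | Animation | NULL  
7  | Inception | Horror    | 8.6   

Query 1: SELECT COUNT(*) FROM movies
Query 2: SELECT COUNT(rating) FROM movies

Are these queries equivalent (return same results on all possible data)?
No, not equivalent

Query 1 returns: [(7,)]
Query 2 returns: [(6,)]

Reason: COUNT(*) includes NULLs, COUNT(column) excludes them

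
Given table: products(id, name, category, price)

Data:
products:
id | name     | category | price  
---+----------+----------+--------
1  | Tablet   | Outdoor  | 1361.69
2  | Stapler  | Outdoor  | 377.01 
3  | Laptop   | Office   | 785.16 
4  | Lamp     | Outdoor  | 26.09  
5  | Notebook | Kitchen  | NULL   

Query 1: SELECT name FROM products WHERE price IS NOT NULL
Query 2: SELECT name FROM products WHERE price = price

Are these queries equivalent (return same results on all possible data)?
Yes, equivalent

Both queries return: [('Lamp',), ('Laptop',), ('Stapler',), ('Tablet',)]

Reason: IS NOT NULL vs self-equality (both exclude NULLs)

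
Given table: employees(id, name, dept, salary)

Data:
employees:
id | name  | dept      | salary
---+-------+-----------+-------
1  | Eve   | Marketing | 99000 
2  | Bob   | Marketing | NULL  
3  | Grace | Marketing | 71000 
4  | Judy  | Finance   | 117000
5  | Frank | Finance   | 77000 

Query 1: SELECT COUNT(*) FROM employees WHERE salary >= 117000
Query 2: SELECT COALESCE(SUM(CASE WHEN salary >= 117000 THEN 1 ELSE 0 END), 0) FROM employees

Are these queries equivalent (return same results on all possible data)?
Yes, equivalent

Both queries return: [(1,)]

Reason: COUNT with WHERE vs conditional SUM (COALESCE handles empty-table NULL)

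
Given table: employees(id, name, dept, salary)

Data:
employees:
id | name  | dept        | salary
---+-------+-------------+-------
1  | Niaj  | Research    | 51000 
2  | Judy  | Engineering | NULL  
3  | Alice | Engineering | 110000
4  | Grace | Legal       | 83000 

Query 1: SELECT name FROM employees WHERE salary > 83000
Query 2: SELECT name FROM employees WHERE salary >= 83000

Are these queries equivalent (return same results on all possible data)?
No, not equivalent

Query 1 returns: [('Alice',)]
Query 2 returns: [('Alice',), ('Grace',)]

Reason: > vs >= gives different results when salary = 83000 exists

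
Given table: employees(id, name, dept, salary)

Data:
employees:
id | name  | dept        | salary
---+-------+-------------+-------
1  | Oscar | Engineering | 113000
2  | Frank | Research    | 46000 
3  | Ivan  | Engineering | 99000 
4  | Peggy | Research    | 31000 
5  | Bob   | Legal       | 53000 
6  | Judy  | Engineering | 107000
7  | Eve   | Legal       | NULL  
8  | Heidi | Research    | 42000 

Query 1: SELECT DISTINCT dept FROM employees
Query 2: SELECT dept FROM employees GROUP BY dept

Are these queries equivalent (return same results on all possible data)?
Yes, equivalent

Both queries return: [('Engineering',), ('Legal',), ('Research',)]

Reason: Both get unique depts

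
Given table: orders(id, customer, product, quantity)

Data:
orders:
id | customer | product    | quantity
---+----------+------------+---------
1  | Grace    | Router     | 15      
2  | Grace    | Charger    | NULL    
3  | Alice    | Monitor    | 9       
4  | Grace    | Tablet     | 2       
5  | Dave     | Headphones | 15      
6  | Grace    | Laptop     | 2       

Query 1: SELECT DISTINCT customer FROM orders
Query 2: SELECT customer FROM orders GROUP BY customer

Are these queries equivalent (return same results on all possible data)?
Yes, equivalent

Both queries return: [('Alice',), ('Dave',), ('Grace',)]

Reason: Both get unique customers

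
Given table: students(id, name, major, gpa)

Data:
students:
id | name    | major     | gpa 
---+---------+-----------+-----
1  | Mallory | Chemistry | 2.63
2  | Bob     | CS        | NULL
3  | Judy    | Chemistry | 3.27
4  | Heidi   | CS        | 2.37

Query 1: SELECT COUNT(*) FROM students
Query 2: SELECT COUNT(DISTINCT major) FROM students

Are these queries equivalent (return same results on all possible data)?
No, not equivalent

Query 1 returns: [(4,)]
Query 2 returns: [(2,)]

Reason: COUNT(*) counts rows, COUNT(DISTINCT major) counts unique majors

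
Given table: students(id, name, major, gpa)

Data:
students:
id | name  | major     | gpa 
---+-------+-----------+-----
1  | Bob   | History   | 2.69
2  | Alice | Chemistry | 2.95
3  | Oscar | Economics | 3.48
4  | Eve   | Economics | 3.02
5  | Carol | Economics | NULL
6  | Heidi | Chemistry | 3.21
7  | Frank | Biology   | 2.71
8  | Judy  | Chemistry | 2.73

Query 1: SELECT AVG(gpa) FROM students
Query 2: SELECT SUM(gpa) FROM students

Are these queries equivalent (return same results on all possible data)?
No, not equivalent

Query 1 returns: [(2.9699999999999998,)]
Query 2 returns: [(20.79,)]

Reason: AVG vs SUM give different aggregate values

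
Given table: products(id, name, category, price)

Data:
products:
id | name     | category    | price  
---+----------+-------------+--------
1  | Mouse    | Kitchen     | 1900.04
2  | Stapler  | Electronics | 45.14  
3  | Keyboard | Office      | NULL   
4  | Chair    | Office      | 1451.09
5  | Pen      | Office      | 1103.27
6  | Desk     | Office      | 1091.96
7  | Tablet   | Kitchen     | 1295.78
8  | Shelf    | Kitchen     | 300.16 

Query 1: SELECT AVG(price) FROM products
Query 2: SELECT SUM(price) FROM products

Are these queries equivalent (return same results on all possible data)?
No, not equivalent

Query 1 returns: [(1026.7771428571427,)]
Query 2 returns: [(7187.44,)]

Reason: AVG vs SUM give different aggregate values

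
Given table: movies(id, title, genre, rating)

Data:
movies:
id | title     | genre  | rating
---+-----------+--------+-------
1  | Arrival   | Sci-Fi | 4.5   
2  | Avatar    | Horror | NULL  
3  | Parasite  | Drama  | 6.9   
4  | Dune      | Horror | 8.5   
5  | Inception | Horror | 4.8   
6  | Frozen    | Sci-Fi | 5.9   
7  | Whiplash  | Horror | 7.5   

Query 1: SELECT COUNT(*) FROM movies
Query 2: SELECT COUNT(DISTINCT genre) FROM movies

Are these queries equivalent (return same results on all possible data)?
No, not equivalent

Query 1 returns: [(7,)]
Query 2 returns: [(3,)]

Reason: COUNT(*) counts rows, COUNT(DISTINCT genre) counts unique genres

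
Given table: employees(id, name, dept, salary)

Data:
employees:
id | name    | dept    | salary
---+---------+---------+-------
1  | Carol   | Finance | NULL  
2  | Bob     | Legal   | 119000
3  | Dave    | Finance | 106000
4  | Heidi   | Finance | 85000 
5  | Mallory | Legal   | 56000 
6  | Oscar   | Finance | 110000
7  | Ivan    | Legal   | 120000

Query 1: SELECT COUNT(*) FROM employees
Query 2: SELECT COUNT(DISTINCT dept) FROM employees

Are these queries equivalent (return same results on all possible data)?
No, not equivalent

Query 1 returns: [(7,)]
Query 2 returns: [(2,)]

Reason: COUNT(*) counts rows, COUNT(DISTINCT dept) counts unique depts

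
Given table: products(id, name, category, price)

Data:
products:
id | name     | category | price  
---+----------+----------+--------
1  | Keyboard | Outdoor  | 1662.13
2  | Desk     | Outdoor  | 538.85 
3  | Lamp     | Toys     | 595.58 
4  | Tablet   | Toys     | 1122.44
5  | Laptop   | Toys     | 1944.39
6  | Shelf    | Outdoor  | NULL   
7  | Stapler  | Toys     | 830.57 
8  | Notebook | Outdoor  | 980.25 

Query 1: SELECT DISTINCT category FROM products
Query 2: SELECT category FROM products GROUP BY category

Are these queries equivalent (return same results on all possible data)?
Yes, equivalent

Both queries return: [('Outdoor',), ('Toys',)]

Reason: Both get unique categorys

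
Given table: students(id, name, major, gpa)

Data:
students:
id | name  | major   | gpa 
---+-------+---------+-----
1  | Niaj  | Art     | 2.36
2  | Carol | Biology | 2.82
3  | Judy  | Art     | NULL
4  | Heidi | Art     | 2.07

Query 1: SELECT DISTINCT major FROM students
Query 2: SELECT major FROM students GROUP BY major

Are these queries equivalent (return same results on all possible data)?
Yes, equivalent

Both queries return: [('Art',), ('Biology',)]

Reason: Both get unique majors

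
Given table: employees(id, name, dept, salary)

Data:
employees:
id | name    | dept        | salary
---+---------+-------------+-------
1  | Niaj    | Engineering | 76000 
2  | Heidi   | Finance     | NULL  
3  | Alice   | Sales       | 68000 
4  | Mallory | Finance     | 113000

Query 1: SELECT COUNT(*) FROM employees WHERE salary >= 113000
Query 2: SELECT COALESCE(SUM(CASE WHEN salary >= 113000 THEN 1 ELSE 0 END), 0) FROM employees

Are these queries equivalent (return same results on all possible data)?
Yes, equivalent

Both queries return: [(1,)]

Reason: COUNT with WHERE vs conditional SUM (COALESCE handles empty-table NULL)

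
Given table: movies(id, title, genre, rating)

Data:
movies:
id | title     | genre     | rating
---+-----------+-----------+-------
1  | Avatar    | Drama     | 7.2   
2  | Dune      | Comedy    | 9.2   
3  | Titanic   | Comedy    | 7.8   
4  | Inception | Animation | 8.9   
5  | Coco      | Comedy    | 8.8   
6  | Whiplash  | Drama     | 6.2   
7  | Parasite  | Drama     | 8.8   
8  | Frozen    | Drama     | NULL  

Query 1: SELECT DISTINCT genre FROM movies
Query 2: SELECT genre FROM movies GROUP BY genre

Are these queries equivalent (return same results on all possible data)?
Yes, equivalent

Both queries return: [('Animation',), ('Comedy',), ('Drama',)]

Reason: Both get unique genres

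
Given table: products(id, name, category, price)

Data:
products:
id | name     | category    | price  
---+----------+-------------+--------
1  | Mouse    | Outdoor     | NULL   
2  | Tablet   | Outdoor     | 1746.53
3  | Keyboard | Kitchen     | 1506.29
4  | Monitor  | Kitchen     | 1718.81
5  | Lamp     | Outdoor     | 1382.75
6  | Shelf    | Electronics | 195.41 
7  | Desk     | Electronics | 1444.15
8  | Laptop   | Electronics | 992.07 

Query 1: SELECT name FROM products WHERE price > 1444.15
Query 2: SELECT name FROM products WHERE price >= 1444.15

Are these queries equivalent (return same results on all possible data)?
No, not equivalent

Query 1 returns: [('Tablet',), ('Keyboard',), ('Monitor',)]
Query 2 returns: [('Tablet',), ('Keyboard',), ('Monitor',), ('Desk',)]

Reason: > vs >= gives different results when price = 1444.15 exists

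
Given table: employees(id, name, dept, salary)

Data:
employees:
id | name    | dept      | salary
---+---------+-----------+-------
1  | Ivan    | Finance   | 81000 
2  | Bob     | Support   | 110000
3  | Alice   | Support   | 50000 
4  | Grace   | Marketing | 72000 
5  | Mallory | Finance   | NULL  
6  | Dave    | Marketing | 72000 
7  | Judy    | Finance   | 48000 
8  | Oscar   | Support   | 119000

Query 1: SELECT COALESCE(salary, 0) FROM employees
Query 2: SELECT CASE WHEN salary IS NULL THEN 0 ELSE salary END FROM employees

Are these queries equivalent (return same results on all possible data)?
Yes, equivalent

Both queries return: [(0,), (48000,), (50000,), (72000,), (72000,), (81000,), (110000,), (119000,)]

Reason: COALESCE vs CASE for NULL handling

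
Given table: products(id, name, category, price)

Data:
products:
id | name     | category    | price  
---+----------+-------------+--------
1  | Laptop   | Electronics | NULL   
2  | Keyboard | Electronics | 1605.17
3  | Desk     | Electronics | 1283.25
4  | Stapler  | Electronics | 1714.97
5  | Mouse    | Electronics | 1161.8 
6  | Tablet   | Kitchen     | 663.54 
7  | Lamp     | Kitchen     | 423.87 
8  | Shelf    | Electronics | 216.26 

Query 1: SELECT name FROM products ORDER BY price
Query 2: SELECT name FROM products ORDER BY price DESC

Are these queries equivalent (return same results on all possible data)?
No, not equivalent

Query 1 returns: [('Laptop',), ('Shelf',), ('Lamp',), ('Tablet',), ('Mouse',), ('Desk',), ('Keyboard',), ('Stapler',)]
Query 2 returns: [('Stapler',), ('Keyboard',), ('Desk',), ('Mouse',), ('Tablet',), ('Lamp',), ('Shelf',), ('Laptop',)]

Reason: ASC vs DESC gives opposite ordering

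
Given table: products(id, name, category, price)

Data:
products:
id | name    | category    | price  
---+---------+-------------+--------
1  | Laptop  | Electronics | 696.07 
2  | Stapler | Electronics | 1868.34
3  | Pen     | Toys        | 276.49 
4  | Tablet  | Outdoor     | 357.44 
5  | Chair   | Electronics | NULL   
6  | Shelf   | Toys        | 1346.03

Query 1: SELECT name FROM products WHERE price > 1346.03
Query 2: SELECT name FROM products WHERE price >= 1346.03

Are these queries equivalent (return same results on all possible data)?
No, not equivalent

Query 1 returns: [('Stapler',)]
Query 2 returns: [('Stapler',), ('Shelf',)]

Reason: > vs >= gives different results when price = 1346.03 exists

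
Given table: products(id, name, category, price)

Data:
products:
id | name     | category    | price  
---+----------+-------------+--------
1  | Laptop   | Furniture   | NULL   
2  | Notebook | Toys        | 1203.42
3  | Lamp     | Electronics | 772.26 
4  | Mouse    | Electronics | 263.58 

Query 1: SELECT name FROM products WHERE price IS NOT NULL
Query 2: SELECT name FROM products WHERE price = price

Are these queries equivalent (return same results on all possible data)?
Yes, equivalent

Both queries return: [('Lamp',), ('Mouse',), ('Notebook',)]

Reason: IS NOT NULL vs self-equality (both exclude NULLs)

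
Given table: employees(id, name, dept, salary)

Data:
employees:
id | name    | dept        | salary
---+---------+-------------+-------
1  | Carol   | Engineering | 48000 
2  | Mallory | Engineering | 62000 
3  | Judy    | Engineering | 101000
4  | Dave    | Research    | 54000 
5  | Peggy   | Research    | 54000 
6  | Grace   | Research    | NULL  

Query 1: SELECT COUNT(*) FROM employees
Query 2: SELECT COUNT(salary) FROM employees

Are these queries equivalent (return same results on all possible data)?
No, not equivalent

Query 1 returns: [(6,)]
Query 2 returns: [(5,)]

Reason: COUNT(*) includes NULLs, COUNT(column) excludes them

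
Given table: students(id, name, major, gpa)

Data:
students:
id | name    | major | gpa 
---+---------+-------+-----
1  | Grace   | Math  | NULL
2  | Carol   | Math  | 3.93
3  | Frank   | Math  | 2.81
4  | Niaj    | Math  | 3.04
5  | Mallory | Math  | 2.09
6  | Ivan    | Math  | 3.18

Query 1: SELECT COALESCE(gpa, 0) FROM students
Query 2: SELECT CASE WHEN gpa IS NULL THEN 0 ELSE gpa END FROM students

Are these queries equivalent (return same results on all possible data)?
Yes, equivalent

Both queries return: [(0,), (2.09,), (2.81,), (3.04,), (3.18,), (3.93,)]

Reason: COALESCE vs CASE for NULL handling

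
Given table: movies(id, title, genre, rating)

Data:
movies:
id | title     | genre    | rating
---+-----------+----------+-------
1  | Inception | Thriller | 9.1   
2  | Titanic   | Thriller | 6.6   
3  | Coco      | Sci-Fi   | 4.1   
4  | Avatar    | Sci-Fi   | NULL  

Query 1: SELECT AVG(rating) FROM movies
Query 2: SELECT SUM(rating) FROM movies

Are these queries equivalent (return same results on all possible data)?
No, not equivalent

Query 1 returns: [(6.599999999999999,)]
Query 2 returns: [(19.799999999999997,)]

Reason: AVG vs SUM give different aggregate values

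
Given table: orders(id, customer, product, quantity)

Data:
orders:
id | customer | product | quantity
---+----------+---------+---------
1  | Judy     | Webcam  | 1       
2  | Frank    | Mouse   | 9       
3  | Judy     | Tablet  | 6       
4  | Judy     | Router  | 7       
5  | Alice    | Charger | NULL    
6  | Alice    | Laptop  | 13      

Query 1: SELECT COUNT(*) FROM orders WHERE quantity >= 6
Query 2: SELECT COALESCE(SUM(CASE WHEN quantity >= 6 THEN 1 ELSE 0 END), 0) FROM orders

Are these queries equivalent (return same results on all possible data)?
Yes, equivalent

Both queries return: [(4,)]

Reason: COUNT with WHERE vs conditional SUM (COALESCE handles empty-table NULL)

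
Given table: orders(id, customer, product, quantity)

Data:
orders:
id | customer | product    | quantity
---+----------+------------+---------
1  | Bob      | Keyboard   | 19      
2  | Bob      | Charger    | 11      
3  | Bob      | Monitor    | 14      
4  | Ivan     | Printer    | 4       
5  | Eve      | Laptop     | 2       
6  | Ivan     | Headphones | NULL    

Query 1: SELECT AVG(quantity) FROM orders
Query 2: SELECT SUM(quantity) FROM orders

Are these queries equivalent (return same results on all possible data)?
No, not equivalent

Query 1 returns: [(10.0,)]
Query 2 returns: [(50,)]

Reason: AVG vs SUM give different aggregate values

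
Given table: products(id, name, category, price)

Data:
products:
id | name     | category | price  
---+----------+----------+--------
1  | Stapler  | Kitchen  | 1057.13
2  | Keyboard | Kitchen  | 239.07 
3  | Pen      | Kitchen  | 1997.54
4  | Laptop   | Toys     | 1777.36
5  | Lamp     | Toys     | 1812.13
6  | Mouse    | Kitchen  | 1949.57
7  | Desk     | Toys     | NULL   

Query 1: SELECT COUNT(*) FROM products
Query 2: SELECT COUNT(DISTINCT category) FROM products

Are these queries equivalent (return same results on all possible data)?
No, not equivalent

Query 1 returns: [(7,)]
Query 2 returns: [(2,)]

Reason: COUNT(*) counts rows, COUNT(DISTINCT category) counts unique categorys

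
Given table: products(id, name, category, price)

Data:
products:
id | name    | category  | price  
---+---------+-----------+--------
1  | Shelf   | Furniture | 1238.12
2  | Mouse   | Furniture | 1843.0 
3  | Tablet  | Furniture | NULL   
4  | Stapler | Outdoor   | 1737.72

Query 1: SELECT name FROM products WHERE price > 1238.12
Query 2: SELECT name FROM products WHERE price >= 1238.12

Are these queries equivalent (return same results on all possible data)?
No, not equivalent

Query 1 returns: [('Mouse',), ('Stapler',)]
Query 2 returns: [('Shelf',), ('Mouse',), ('Stapler',)]

Reason: > vs >= gives different results when price = 1238.12 exists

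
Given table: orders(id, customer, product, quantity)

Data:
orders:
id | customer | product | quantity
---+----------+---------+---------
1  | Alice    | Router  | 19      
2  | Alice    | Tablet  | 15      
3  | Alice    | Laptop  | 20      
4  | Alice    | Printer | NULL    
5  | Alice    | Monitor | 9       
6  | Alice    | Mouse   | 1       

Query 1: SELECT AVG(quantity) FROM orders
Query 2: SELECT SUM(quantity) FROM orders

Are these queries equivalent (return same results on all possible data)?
No, not equivalent

Query 1 returns: [(12.8,)]
Query 2 returns: [(64,)]

Reason: AVG vs SUM give different aggregate values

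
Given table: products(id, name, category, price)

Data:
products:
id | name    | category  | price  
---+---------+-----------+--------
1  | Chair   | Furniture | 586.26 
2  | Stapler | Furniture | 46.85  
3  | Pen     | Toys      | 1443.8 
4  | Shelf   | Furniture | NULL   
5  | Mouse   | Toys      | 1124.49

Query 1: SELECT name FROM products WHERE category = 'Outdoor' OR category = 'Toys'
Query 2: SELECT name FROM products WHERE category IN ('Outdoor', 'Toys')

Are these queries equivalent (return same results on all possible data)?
Yes, equivalent

Both queries return: [('Mouse',), ('Pen',)]

Reason: OR vs IN are equivalent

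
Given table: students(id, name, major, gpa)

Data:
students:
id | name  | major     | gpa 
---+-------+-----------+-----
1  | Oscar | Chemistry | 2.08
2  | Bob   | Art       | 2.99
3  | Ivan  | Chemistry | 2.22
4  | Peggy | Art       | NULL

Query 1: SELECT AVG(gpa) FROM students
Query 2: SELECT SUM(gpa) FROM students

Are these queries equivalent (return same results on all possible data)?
No, not equivalent

Query 1 returns: [(2.43,)]
Query 2 returns: [(7.290000000000001,)]

Reason: AVG vs SUM give different aggregate values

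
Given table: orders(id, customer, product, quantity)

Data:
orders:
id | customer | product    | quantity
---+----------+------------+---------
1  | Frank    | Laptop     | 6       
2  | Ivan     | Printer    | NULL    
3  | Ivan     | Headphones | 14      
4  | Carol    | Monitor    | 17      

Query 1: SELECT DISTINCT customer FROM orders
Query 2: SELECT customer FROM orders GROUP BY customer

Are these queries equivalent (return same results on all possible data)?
Yes, equivalent

Both queries return: [('Carol',), ('Frank',), ('Ivan',)]

Reason: Both get unique customers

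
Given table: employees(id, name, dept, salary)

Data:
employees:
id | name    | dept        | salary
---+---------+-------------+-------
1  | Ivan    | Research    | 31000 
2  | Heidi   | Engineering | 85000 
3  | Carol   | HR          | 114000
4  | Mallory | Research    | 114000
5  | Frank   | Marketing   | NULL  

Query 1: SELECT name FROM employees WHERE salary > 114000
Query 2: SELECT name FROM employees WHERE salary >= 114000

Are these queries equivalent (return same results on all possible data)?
No, not equivalent

Query 1 returns: []
Query 2 returns: [('Carol',), ('Mallory',)]

Reason: > vs >= gives different results when salary = 114000 exists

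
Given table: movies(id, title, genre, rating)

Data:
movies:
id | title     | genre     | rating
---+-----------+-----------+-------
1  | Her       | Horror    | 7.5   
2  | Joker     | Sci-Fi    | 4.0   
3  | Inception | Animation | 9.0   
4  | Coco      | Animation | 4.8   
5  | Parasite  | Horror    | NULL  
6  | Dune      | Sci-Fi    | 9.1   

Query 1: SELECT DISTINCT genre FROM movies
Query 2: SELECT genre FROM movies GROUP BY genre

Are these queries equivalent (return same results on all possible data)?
Yes, equivalent

Both queries return: [('Animation',), ('Horror',), ('Sci-Fi',)]

Reason: Both get unique genres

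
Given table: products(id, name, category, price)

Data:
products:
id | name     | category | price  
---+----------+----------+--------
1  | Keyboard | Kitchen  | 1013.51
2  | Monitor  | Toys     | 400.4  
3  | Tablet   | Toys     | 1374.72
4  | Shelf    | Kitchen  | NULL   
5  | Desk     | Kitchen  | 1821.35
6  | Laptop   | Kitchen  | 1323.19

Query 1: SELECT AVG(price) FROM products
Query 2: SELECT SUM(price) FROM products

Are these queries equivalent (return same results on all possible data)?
No, not equivalent

Query 1 returns: [(1186.634,)]
Query 2 returns: [(5933.17,)]

Reason: AVG vs SUM give different aggregate values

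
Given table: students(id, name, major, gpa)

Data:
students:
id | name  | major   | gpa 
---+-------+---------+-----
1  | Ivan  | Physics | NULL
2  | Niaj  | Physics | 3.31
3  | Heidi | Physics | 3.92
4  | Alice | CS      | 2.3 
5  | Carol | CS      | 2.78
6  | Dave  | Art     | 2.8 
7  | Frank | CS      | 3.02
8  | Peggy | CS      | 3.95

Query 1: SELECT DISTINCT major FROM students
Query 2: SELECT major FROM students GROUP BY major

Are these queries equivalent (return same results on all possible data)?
Yes, equivalent

Both queries return: [('Art',), ('CS',), ('Physics',)]

Reason: Both get unique majors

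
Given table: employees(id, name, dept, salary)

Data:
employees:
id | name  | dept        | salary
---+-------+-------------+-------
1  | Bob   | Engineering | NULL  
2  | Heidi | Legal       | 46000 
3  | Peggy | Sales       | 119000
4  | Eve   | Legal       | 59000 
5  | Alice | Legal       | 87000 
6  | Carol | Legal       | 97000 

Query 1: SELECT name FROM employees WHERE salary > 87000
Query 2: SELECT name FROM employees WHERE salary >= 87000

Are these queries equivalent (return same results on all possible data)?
No, not equivalent

Query 1 returns: [('Peggy',), ('Carol',)]
Query 2 returns: [('Peggy',), ('Alice',), ('Carol',)]

Reason: > vs >= gives different results when salary = 87000 exists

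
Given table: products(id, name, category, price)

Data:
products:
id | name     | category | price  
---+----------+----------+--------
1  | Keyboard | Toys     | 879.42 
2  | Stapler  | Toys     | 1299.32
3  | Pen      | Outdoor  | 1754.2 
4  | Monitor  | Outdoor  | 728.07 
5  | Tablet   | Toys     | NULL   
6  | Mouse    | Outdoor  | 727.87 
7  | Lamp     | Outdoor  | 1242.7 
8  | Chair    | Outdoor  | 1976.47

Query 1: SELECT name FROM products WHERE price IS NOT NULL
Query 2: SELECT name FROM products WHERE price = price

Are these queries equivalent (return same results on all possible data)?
Yes, equivalent

Both queries return: [('Chair',), ('Keyboard',), ('Lamp',), ('Monitor',), ('Mouse',), ('Pen',), ('Stapler',)]

Reason: IS NOT NULL vs self-equality (both exclude NULLs)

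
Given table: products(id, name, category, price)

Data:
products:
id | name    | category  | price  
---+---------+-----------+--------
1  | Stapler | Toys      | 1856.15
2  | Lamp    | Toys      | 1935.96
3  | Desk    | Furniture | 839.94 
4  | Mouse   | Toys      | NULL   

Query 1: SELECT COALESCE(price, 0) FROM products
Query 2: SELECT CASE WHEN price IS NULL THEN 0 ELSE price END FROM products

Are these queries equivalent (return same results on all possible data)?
Yes, equivalent

Both queries return: [(0,), (839.94,), (1856.15,), (1935.96,)]

Reason: COALESCE vs CASE for NULL handling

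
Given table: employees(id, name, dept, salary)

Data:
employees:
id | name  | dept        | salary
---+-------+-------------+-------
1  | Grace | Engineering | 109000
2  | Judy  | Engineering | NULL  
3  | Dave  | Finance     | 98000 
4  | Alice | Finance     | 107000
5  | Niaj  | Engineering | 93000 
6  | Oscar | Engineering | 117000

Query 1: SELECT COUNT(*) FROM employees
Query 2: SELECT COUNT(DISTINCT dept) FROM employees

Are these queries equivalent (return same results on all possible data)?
No, not equivalent

Query 1 returns: [(6,)]
Query 2 returns: [(2,)]

Reason: COUNT(*) counts rows, COUNT(DISTINCT dept) counts unique depts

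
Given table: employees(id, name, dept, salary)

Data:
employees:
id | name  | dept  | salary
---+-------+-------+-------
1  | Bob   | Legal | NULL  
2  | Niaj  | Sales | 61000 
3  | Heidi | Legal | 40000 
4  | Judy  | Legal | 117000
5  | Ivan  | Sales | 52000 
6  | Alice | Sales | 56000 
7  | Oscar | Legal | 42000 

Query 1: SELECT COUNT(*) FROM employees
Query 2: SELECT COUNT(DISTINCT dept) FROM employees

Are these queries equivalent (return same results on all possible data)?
No, not equivalent

Query 1 returns: [(7,)]
Query 2 returns: [(2,)]

Reason: COUNT(*) counts rows, COUNT(DISTINCT dept) counts unique depts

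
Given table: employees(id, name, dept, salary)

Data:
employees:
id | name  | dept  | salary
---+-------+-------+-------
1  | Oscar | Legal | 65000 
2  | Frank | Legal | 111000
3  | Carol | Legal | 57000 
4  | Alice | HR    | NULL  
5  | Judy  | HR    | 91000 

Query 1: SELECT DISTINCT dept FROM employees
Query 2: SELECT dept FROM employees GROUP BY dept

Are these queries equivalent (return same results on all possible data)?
Yes, equivalent

Both queries return: [('HR',), ('Legal',)]

Reason: Both get unique depts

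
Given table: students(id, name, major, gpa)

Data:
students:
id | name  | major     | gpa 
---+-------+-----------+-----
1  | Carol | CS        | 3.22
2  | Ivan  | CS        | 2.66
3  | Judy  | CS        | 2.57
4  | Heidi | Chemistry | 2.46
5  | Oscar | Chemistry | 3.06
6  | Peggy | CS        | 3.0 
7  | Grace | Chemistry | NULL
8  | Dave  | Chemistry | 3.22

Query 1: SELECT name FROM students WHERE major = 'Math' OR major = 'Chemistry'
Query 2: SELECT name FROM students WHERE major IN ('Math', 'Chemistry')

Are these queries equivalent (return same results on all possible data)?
Yes, equivalent

Both queries return: [('Dave',), ('Grace',), ('Heidi',), ('Oscar',)]

Reason: OR vs IN are equivalent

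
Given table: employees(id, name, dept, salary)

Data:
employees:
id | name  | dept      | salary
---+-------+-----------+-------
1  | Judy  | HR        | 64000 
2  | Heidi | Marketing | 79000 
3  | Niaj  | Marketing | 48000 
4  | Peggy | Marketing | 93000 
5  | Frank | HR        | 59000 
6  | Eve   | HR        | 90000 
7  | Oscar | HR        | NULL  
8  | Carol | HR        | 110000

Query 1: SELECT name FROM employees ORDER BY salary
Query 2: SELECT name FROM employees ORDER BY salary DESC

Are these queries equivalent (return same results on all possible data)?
No, not equivalent

Query 1 returns: [('Oscar',), ('Niaj',), ('Frank',), ('Judy',), ('Heidi',), ('Eve',), ('Peggy',), ('Carol',)]
Query 2 returns: [('Carol',), ('Peggy',), ('Eve',), ('Heidi',), ('Judy',), ('Frank',), ('Niaj',), ('Oscar',)]

Reason: ASC vs DESC gives opposite ordering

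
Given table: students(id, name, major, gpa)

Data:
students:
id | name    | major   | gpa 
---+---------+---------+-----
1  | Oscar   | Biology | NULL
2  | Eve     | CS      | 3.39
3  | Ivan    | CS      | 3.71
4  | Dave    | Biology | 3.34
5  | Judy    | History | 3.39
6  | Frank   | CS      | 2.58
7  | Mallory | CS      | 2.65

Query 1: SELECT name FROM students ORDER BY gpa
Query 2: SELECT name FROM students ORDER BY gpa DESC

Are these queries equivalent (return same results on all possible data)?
No, not equivalent

Query 1 returns: [('Oscar',), ('Frank',), ('Mallory',), ('Dave',), ('Eve',), ('Judy',), ('Ivan',)]
Query 2 returns: [('Ivan',), ('Eve',), ('Judy',), ('Dave',), ('Mallory',), ('Frank',), ('Oscar',)]

Reason: ASC vs DESC gives opposite ordering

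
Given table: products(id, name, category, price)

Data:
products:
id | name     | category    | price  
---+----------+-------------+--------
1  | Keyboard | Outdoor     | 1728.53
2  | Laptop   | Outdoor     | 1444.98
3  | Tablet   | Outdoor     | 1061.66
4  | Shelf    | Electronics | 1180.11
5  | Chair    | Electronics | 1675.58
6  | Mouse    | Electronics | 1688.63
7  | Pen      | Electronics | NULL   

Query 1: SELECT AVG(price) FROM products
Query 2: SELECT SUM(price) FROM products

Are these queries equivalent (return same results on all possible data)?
No, not equivalent

Query 1 returns: [(1463.2483333333332,)]
Query 2 returns: [(8779.49,)]

Reason: AVG vs SUM give different aggregate values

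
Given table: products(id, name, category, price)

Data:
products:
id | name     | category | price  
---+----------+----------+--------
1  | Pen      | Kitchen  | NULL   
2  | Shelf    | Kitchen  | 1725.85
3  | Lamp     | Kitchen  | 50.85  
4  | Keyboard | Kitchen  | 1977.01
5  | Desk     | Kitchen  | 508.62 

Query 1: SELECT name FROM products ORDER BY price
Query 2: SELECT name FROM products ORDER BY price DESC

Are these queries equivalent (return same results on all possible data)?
No, not equivalent

Query 1 returns: [('Pen',), ('Lamp',), ('Desk',), ('Shelf',), ('Keyboard',)]
Query 2 returns: [('Keyboard',), ('Shelf',), ('Desk',), ('Lamp',), ('Pen',)]

Reason: ASC vs DESC gives opposite ordering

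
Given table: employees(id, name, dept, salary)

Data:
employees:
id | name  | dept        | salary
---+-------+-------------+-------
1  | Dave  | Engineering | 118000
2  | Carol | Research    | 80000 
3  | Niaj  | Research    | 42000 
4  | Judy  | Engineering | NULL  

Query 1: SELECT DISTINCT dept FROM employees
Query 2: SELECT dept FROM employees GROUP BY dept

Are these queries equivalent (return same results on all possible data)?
Yes, equivalent

Both queries return: [('Engineering',), ('Research',)]

Reason: Both get unique depts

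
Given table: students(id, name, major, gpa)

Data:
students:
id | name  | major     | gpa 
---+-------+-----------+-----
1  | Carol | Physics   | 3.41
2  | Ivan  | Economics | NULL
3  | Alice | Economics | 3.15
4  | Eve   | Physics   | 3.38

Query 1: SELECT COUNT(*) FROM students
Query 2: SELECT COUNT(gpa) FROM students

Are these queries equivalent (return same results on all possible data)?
No, not equivalent

Query 1 returns: [(4,)]
Query 2 returns: [(3,)]

Reason: COUNT(*) includes NULLs, COUNT(column) excludes them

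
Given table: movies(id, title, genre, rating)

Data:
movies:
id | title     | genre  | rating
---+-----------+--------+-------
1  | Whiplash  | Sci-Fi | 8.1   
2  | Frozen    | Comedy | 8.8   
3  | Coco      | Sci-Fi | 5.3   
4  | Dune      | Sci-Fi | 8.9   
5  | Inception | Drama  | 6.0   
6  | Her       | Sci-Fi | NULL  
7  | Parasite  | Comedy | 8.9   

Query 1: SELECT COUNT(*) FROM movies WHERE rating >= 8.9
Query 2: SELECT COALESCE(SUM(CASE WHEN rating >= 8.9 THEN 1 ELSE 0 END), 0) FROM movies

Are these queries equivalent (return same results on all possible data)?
Yes, equivalent

Both queries return: [(2,)]

Reason: COUNT with WHERE vs conditional SUM (COALESCE handles empty-table NULL)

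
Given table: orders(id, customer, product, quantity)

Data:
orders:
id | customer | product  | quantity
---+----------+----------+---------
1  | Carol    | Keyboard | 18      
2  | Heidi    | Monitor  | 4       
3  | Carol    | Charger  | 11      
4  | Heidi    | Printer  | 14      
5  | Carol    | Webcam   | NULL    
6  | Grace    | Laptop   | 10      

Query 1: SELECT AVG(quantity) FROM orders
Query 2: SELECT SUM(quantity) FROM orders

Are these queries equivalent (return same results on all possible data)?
No, not equivalent

Query 1 returns: [(11.4,)]
Query 2 returns: [(57,)]

Reason: AVG vs SUM give different aggregate values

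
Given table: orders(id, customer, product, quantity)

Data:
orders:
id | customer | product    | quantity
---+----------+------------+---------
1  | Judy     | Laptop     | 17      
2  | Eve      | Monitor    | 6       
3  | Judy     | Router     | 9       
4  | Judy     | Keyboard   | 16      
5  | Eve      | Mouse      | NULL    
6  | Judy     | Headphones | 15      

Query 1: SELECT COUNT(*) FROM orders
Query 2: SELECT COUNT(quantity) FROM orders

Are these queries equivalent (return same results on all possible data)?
No, not equivalent

Query 1 returns: [(6,)]
Query 2 returns: [(5,)]

Reason: COUNT(*) includes NULLs, COUNT(column) excludes them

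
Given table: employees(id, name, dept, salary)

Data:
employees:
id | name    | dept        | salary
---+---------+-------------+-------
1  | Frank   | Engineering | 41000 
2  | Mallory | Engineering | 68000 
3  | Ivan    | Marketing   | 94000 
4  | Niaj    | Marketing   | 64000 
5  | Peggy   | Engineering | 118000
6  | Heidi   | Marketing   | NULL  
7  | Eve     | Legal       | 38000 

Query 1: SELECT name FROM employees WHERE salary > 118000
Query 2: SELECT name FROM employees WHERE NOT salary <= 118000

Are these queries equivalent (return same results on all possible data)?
Yes, equivalent

Both queries return: []

Reason: Both filter salary > 118000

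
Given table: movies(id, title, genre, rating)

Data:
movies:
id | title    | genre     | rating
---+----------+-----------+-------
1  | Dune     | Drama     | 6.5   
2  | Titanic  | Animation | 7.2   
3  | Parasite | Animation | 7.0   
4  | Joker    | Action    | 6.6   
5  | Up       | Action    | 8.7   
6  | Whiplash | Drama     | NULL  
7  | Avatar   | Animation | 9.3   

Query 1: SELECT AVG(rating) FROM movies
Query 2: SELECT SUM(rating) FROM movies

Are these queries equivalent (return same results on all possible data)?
No, not equivalent

Query 1 returns: [(7.55,)]
Query 2 returns: [(45.3,)]

Reason: AVG vs SUM give different aggregate values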